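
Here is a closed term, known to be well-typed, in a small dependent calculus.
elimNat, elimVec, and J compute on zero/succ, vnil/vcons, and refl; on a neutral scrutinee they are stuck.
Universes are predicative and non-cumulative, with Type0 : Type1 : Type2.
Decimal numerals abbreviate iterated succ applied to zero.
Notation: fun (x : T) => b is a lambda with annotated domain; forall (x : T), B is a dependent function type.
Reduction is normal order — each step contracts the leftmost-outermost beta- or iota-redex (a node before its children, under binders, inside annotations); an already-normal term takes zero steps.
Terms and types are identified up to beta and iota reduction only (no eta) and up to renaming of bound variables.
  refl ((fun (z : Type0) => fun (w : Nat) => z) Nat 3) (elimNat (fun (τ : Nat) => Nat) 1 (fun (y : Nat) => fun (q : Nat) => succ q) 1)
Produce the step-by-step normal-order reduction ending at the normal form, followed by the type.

normal-order reduction:
  refl ((fun (z : Type0) => fun (w : Nat) => z) Nat 3) (elimNat (fun (τ : Nat) => Nat) 1 (fun (y : Nat) => fun (q : Nat) => succ q) 1)
  ~> refl ((fun (z : Nat) => Nat) 3) (elimNat (fun (w : Nat) => Nat) 1 (fun (τ : Nat) => fun (y : Nat) => succ y) 1)
  ~> refl Nat (elimNat (fun (z : Nat) => Nat) 1 (fun (w : Nat) => fun (τ : Nat) => succ τ) 1)
  ~> refl Nat ((fun (z : Nat) => fun (w : Nat) => succ w) 0 (elimNat (fun (τ : Nat) => Nat) 1 (fun (y : Nat) => fun (q : Nat) => succ q) 0))
  ~> refl Nat ((fun (z : Nat) => succ z) (elimNat (fun (w : Nat) => Nat) 1 (fun (τ : Nat) => fun (y : Nat) => succ y) 0))
  ~> refl Nat (succ (elimNat (fun (z : Nat) => Nat) 1 (fun (w : Nat) => fun (τ : Nat) => succ τ) 0))
  ~> refl Nat 2
inferred type:
  Eq Nat 2 2


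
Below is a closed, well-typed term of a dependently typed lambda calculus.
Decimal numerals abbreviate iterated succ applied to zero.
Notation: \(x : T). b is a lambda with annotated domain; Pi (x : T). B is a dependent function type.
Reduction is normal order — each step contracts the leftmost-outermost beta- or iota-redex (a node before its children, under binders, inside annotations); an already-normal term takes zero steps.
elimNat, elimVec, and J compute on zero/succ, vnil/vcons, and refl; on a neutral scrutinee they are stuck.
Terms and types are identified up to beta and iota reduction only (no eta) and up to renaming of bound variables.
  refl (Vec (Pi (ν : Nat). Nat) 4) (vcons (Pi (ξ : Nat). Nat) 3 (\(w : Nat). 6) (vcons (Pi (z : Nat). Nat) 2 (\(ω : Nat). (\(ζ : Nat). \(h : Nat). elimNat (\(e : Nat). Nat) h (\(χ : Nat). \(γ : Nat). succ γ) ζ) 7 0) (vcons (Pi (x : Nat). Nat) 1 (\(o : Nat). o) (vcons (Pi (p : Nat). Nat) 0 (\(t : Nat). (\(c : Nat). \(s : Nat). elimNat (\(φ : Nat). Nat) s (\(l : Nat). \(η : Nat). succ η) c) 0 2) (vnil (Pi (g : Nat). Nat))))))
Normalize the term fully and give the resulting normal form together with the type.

resulting normal form:
  refl (Vec (Pi (ν : Nat). Nat) 4) (vcons (Pi (ξ : Nat). Nat) 3 (\(w : Nat). 6) (vcons (Pi (z : Nat). Nat) 2 (\(ω : Nat). 7) (vcons (Pi (ζ : Nat). Nat) 1 (\(h : Nat). h) (vcons (Pi (e : Nat). Nat) 0 (\(χ : Nat). 2) (vnil (Pi (γ : Nat). Nat))))))
inferred type:
  Eq (Vec (Pi (ν : Nat). Nat) 4) (vcons (Pi (ξ : Nat). Nat) 3 (\(w : Nat). 6) (vcons (Pi (z : Nat). Nat) 2 (\(ω : Nat). 7) (vcons (Pi (ζ : Nat). Nat) 1 (\(h : Nat). h) (vcons (Pi (e : Nat). Nat) 0 (\(χ : Nat). 2) (vnil (Pi (γ : Nat). Nat)))))) (vcons (Pi (x : Nat). Nat) 3 (\(o : Nat). 6) (vcons (Pi (p : Nat). Nat) 2 (\(t : Nat). 7) (vcons (Pi (c : Nat). Nat) 1 (\(s : Nat). s) (vcons (Pi (φ : Nat). Nat) 0 (\(l : Nat). 2) (vnil (Pi (η : Nat). Nat))))))


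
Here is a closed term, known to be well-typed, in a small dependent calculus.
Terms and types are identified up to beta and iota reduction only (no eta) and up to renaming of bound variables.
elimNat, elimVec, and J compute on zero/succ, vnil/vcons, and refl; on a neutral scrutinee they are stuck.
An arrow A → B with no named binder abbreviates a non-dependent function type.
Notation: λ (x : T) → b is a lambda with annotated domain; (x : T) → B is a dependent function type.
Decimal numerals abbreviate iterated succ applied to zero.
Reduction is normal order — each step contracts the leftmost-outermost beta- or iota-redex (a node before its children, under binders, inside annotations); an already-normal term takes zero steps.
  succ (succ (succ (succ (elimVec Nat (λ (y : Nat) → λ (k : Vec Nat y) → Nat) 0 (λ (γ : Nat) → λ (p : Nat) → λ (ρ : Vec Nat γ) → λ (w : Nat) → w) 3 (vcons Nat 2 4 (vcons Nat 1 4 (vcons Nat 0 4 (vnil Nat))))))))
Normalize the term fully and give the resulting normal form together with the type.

normal form:
  4
inferred type:
  Nat
observation: contracting an elimVec iota-redex first, the term normalizes in 16 steps.


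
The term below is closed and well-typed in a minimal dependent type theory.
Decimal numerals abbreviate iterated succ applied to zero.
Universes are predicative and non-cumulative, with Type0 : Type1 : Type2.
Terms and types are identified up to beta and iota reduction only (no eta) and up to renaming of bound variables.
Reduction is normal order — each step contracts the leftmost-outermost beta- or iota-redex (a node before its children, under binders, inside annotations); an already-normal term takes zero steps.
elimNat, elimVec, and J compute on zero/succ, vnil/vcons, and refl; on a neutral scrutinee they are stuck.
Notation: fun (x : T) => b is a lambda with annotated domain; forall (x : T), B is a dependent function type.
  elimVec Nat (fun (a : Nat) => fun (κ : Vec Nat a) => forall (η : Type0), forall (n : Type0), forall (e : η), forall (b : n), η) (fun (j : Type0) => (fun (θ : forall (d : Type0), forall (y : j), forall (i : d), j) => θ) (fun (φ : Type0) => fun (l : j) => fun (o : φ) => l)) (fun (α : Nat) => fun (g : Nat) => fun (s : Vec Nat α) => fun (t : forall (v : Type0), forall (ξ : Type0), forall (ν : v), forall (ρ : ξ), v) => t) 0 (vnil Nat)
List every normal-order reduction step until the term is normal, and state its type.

normal-order reduction sequence:
  elimVec Nat (fun (a : Nat) => fun (κ : Vec Nat a) => forall (η : Type0), forall (n : Type0), forall (e : η), forall (b : n), η) (fun (j : Type0) => (fun (θ : forall (d : Type0), forall (y : j), forall (i : d), j) => θ) (fun (φ : Type0) => fun (l : j) => fun (o : φ) => l)) (fun (α : Nat) => fun (g : Nat) => fun (s : Vec Nat α) => fun (t : forall (v : Type0), forall (ξ : Type0), forall (ν : v), forall (ρ : ξ), v) => t) 0 (vnil Nat)
  ~> fun (a : Type0) => (fun (κ : forall (η : Type0), forall (n : a), forall (e : η), a) => κ) (fun (b : Type0) => fun (j : a) => fun (θ : b) => j)
  ~> fun (a : Type0) => fun (κ : Type0) => fun (η : a) => fun (n : κ) => η
the term's type:
  forall (a : Type0), forall (κ : Type0), forall (η : a), forall (n : κ), a


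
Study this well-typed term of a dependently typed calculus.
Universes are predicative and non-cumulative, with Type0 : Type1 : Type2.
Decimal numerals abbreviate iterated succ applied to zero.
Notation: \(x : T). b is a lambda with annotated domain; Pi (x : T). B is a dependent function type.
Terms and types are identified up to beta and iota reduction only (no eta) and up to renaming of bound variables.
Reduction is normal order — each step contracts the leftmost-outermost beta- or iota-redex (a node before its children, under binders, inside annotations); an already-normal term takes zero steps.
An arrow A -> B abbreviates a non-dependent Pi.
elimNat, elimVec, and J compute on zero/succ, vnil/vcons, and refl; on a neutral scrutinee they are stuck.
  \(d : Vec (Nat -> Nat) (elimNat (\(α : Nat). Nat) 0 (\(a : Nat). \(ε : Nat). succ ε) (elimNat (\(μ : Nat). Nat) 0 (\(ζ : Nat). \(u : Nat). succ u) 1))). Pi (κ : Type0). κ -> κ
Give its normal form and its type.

resulting normal form:
  \(d : Vec (Nat -> Nat) 1). Pi (α : Type0). α -> α
the term's type:
  Vec (Nat -> Nat) 1 -> Type1
observation: contracting an elimNat iota-redex first, the term normalizes in 8 steps.


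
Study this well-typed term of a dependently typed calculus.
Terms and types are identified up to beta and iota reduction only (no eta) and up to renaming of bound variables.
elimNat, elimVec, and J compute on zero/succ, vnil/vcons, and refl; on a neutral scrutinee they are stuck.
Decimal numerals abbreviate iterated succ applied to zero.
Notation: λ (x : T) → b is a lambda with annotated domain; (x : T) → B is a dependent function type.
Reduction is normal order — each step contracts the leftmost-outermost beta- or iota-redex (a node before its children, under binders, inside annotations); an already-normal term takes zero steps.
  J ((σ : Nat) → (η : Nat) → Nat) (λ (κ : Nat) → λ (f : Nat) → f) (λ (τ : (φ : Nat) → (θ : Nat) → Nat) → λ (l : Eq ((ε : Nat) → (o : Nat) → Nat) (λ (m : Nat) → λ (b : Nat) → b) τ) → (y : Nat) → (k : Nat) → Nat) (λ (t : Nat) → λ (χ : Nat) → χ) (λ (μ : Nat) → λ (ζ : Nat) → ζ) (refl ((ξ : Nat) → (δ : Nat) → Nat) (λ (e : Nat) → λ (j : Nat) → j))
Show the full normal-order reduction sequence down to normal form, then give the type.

normal-order reduction:
  J ((σ : Nat) → (η : Nat) → Nat) (λ (κ : Nat) → λ (f : Nat) → f) (λ (τ : (φ : Nat) → (θ : Nat) → Nat) → λ (l : Eq ((ε : Nat) → (o : Nat) → Nat) (λ (m : Nat) → λ (b : Nat) → b) τ) → (y : Nat) → (k : Nat) → Nat) (λ (t : Nat) → λ (χ : Nat) → χ) (λ (μ : Nat) → λ (ζ : Nat) → ζ) (refl ((ξ : Nat) → (δ : Nat) → Nat) (λ (e : Nat) → λ (j : Nat) → j))
  ~> λ (σ : Nat) → λ (η : Nat) → η
inferred type:
  (σ : Nat) → (η : Nat) → Nat


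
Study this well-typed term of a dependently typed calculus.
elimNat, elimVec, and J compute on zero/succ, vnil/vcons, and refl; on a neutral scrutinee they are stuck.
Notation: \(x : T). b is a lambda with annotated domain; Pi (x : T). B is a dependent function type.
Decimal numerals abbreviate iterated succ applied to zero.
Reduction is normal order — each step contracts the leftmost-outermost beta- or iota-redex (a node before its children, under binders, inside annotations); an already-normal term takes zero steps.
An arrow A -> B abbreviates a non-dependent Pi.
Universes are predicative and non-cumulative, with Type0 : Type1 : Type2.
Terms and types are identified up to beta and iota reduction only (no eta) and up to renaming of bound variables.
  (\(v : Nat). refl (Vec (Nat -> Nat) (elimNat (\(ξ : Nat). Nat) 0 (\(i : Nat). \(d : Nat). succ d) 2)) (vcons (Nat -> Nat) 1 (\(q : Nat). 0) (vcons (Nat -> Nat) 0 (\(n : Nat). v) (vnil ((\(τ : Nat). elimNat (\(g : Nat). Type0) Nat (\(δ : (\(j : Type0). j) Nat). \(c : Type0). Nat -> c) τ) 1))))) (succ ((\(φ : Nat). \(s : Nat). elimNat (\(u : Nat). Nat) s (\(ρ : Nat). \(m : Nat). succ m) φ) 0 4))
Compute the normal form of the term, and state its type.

resulting normal form:
  refl (Vec (Nat -> Nat) 2) (vcons (Nat -> Nat) 1 (\(v : Nat). 0) (vcons (Nat -> Nat) 0 (\(ξ : Nat). 5) (vnil (Nat -> Nat))))
inferred type:
  Eq (Vec (Nat -> Nat) 2) (vcons (Nat -> Nat) 1 (\(v : Nat). 0) (vcons (Nat -> Nat) 0 (\(ξ : Nat). 5) (vnil (Nat -> Nat)))) (vcons (Nat -> Nat) 1 (\(i : Nat). 0) (vcons (Nat -> Nat) 0 (\(d : Nat). 5) (vnil (Nat -> Nat))))
observation: 16 normal-order steps normalize the term, beginning with a beta-redex.


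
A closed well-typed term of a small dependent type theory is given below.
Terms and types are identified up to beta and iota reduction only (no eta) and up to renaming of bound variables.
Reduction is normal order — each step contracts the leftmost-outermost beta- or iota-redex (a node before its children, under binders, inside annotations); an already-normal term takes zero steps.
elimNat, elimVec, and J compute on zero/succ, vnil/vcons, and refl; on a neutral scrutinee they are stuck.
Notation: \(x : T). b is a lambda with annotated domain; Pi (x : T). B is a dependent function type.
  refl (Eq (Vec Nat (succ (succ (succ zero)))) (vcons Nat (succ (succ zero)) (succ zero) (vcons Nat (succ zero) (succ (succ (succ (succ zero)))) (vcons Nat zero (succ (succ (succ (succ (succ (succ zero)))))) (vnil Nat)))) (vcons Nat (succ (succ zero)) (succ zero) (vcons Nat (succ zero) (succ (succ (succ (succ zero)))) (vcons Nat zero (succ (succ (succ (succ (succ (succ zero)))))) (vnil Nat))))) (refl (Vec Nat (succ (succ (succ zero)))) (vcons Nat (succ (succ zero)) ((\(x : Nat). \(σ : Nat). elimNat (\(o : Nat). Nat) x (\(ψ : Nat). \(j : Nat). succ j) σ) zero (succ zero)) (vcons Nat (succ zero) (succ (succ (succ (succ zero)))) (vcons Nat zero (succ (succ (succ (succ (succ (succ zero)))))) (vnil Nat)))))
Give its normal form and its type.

normal form:
  refl (Eq (Vec Nat (succ (succ (succ zero)))) (vcons Nat (succ (succ zero)) (succ zero) (vcons Nat (succ zero) (succ (succ (succ (succ zero)))) (vcons Nat zero (succ (succ (succ (succ (succ (succ zero)))))) (vnil Nat)))) (vcons Nat (succ (succ zero)) (succ zero) (vcons Nat (succ zero) (succ (succ (succ (succ zero)))) (vcons Nat zero (succ (succ (succ (succ (succ (succ zero)))))) (vnil Nat))))) (refl (Vec Nat (succ (succ (succ zero)))) (vcons Nat (succ (succ zero)) (succ zero) (vcons Nat (succ zero) (succ (succ (succ (succ zero)))) (vcons Nat zero (succ (succ (succ (succ (succ (succ zero)))))) (vnil Nat)))))
type:
  Eq (Eq (Vec Nat (succ (succ (succ zero)))) (vcons Nat (succ (succ zero)) (succ zero) (vcons Nat (succ zero) (succ (succ (succ (succ zero)))) (vcons Nat zero (succ (succ (succ (succ (succ (succ zero)))))) (vnil Nat)))) (vcons Nat (succ (succ zero)) (succ zero) (vcons Nat (succ zero) (succ (succ (succ (succ zero)))) (vcons Nat zero (succ (succ (succ (succ (succ (succ zero)))))) (vnil Nat))))) (refl (Vec Nat (succ (succ (succ zero)))) (vcons Nat (succ (succ zero)) (succ zero) (vcons Nat (succ zero) (succ (succ (succ (succ zero)))) (vcons Nat zero (succ (succ (succ (succ (succ (succ zero)))))) (vnil Nat))))) (refl (Vec Nat (succ (succ (succ zero)))) (vcons Nat (succ (succ zero)) (succ zero) (vcons Nat (succ zero) (succ (succ (succ (succ zero)))) (vcons Nat zero (succ (succ (succ (succ (succ (succ zero)))))) (vnil Nat)))))
observation: normalization takes exactly 6 steps under the normal-order strategy.


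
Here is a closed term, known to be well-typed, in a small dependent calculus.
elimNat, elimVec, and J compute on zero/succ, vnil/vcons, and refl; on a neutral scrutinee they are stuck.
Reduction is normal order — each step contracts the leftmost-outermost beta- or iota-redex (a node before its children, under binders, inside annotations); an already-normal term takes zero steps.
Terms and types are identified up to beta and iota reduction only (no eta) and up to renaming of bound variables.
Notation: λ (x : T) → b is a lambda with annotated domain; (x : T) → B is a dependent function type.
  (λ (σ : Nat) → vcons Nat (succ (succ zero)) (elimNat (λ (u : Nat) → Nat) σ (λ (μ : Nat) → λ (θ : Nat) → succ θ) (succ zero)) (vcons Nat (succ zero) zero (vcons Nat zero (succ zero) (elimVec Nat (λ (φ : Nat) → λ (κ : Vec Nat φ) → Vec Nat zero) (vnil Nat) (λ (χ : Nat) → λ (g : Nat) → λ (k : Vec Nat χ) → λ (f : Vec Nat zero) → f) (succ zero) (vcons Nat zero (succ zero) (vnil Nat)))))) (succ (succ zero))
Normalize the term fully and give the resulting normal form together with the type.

resulting normal form:
  vcons Nat (succ (succ zero)) (succ (succ (succ zero))) (vcons Nat (succ zero) zero (vcons Nat zero (succ zero) (vnil Nat)))
inferred type:
  Vec Nat (succ (succ (succ zero)))
observation: the first redex contracted is a beta-redex; the normal form is reached in 11 normal-order steps.


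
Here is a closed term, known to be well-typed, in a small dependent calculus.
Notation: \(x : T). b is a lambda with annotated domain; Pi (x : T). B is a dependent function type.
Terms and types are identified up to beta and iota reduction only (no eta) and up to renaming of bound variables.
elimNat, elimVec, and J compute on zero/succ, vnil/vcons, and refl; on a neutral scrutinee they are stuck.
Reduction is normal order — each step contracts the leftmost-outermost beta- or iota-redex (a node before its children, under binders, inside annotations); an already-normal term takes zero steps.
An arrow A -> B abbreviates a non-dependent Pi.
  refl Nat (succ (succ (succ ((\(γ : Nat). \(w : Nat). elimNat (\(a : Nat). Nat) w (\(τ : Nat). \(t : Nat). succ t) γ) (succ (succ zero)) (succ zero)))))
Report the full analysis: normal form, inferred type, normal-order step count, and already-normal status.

normal form:
  refl Nat (succ (succ (succ (succ (succ (succ zero))))))
type:
  Eq Nat (succ (succ (succ (succ (succ (succ zero)))))) (succ (succ (succ (succ (succ (succ zero))))))
steps to reach normal form (normal order): 9
term was already normal: no
first redex: a beta-redex


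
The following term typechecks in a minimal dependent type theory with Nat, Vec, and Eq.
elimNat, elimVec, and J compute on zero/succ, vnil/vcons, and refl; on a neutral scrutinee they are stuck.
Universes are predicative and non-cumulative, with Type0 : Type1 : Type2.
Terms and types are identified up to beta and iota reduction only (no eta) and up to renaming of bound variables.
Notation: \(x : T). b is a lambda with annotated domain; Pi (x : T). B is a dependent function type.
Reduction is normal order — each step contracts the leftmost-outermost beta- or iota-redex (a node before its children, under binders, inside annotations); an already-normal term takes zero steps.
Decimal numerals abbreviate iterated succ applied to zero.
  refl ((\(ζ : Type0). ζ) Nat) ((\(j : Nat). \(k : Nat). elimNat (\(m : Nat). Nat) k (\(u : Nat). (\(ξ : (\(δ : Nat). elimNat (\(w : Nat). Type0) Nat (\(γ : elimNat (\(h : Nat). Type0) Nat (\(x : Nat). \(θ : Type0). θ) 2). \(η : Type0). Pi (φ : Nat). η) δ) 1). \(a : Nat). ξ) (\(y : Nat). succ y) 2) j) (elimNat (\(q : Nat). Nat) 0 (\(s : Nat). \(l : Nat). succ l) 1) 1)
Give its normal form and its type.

resulting normal form:
  refl Nat 2
inferred type:
  Eq Nat 2 2


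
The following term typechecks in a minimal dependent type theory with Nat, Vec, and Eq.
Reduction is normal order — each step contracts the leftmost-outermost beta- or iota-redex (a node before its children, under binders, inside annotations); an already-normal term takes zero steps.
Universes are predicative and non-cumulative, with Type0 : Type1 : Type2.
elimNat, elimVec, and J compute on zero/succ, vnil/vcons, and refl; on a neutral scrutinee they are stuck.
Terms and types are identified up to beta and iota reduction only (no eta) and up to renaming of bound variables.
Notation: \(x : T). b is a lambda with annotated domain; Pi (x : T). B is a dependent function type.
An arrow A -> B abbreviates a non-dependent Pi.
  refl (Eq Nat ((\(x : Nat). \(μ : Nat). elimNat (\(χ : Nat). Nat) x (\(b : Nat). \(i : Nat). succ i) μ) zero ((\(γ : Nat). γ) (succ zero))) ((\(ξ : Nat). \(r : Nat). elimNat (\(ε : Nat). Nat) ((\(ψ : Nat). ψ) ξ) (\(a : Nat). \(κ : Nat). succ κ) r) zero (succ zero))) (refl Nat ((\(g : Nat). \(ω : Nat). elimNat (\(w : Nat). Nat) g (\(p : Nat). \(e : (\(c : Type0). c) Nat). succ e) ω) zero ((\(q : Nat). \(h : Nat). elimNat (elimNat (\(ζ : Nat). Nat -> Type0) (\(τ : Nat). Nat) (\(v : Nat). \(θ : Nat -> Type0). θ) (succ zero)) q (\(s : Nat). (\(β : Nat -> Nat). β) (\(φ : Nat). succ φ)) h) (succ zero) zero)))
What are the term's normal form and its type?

reduced normal form:
  refl (Eq Nat (succ zero) (succ zero)) (refl Nat (succ zero))
the term's type:
  Eq (Eq Nat (succ zero) (succ zero)) (refl Nat (succ zero)) (refl Nat (succ zero))
observation: the term reaches its normal form after 24 normal-order steps.


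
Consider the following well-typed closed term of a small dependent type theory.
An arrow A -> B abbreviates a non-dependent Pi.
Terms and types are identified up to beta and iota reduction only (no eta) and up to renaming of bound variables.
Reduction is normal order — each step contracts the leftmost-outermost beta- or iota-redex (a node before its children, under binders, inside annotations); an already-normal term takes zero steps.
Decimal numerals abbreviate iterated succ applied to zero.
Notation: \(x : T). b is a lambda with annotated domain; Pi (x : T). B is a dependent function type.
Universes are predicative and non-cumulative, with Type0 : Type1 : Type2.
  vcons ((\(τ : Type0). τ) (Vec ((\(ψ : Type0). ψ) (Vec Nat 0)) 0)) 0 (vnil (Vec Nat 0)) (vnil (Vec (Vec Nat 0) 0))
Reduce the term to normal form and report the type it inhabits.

resulting normal form:
  vcons (Vec (Vec Nat 0) 0) 0 (vnil (Vec Nat 0)) (vnil (Vec (Vec Nat 0) 0))
inferred type:
  Vec (Vec (Vec Nat 0) 0) 1
observation: reduction starts at a beta-redex, and 2 normal-order steps reach the normal form.


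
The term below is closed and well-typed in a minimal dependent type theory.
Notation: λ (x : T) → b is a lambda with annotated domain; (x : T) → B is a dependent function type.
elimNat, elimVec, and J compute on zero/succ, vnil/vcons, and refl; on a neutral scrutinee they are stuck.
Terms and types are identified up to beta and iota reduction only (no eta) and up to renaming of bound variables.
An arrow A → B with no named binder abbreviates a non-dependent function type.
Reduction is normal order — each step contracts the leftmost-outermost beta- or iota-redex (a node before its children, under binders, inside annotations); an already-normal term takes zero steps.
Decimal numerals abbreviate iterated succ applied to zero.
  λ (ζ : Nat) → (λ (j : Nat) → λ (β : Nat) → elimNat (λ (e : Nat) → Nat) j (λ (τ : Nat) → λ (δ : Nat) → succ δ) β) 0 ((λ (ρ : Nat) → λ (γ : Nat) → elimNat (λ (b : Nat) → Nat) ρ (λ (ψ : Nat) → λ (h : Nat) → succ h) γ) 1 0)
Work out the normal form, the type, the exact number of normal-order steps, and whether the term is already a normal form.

resulting normal form:
  λ (ζ : Nat) → 1
type:
  Nat → Nat
steps to reach normal form (normal order): 9
term was already normal: no
first contracted redex: a beta-redex


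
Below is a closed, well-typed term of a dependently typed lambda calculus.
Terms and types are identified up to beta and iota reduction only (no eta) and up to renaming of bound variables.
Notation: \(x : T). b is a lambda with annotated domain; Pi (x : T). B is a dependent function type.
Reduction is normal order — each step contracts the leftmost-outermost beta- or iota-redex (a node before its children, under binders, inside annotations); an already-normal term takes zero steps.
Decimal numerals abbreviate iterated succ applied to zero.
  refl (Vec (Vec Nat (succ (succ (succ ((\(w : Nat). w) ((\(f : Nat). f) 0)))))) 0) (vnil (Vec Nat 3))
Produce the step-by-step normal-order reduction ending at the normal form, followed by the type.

normal-order reduction:
  refl (Vec (Vec Nat (succ (succ (succ ((\(w : Nat). w) ((\(f : Nat). f) 0)))))) 0) (vnil (Vec Nat 3))
  ~> refl (Vec (Vec Nat (succ (succ (succ ((\(w : Nat). w) 0))))) 0) (vnil (Vec Nat 3))
  ~> refl (Vec (Vec Nat 3) 0) (vnil (Vec Nat 3))
type:
  Eq (Vec (Vec Nat 3) 0) (vnil (Vec Nat 3)) (vnil (Vec Nat 3))


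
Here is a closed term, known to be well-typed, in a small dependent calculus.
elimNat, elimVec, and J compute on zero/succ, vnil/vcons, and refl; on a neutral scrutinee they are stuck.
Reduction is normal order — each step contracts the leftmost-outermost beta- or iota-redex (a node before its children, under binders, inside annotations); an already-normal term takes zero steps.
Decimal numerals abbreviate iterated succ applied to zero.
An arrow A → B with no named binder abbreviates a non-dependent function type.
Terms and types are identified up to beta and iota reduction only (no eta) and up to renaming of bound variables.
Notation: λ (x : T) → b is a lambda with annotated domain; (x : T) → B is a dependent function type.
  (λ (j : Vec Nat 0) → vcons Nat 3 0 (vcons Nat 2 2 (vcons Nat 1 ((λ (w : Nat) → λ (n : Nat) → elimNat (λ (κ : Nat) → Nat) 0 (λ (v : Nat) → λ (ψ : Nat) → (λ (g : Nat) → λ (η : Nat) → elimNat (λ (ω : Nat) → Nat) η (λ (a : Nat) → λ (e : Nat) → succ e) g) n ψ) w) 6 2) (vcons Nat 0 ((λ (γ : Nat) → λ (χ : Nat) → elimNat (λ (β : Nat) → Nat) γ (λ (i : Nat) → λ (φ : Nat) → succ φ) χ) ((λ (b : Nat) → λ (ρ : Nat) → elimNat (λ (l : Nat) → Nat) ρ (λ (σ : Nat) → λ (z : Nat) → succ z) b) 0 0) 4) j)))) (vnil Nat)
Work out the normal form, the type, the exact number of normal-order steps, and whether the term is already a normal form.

normal form:
  vcons Nat 3 0 (vcons Nat 2 2 (vcons Nat 1 12 (vcons Nat 0 4 (vnil Nat))))
the term's type:
  Vec Nat 4
reduction steps (normal order): 94
started in normal form: no
first redex: a beta-redex


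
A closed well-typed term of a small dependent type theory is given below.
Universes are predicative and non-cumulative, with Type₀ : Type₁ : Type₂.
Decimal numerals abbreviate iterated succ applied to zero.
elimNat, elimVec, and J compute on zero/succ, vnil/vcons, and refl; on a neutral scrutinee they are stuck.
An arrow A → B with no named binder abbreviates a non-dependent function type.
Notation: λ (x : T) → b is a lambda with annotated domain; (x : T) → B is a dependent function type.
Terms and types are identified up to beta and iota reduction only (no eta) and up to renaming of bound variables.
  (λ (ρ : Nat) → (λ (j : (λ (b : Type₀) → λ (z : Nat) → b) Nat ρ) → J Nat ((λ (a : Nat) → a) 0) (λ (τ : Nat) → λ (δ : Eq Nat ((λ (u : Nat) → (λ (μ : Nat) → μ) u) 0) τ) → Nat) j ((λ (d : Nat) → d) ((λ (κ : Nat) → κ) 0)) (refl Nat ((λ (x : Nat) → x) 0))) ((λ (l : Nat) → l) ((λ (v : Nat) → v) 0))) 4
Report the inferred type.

inferred type:
  Nat


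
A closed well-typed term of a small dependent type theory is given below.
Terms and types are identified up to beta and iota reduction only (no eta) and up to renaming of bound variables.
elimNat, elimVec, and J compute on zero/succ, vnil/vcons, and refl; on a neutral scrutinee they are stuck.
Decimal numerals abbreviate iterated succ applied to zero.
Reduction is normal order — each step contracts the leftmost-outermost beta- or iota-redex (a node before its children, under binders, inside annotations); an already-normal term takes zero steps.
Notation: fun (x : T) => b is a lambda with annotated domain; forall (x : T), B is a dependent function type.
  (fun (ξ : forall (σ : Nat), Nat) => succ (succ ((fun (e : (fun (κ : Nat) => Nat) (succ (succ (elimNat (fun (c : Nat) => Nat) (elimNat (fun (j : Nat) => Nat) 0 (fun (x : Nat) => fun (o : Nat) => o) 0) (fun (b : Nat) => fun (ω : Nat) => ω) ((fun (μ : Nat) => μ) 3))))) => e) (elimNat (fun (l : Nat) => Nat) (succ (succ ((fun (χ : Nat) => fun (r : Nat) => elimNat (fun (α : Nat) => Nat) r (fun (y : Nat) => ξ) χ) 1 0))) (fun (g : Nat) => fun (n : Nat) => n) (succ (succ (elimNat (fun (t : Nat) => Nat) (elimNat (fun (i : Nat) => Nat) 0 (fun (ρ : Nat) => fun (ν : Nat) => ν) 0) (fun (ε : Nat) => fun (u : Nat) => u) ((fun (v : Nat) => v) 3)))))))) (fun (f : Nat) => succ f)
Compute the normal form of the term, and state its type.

resulting normal form:
  5
type:
  Nat
observation: the term reaches its normal form after 27 normal-order steps.


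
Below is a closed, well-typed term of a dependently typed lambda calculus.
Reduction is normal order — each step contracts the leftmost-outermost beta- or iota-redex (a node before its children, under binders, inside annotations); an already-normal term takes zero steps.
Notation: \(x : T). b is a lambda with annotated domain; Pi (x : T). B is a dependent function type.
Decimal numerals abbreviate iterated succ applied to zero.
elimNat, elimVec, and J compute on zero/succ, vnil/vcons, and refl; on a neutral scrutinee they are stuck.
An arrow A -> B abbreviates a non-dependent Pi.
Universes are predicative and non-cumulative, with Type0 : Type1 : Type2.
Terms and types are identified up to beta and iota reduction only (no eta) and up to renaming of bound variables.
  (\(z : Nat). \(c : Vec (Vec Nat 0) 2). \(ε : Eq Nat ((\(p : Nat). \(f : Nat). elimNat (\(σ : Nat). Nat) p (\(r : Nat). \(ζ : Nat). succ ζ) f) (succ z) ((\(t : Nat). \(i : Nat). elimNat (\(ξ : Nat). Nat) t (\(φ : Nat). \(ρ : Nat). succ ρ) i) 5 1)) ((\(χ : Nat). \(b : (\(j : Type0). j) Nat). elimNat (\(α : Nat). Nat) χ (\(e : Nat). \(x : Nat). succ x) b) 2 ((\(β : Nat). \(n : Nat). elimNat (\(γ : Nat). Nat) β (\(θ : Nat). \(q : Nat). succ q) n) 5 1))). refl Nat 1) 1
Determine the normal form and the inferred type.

reduced normal form:
  \(z : Vec (Vec Nat 0) 2). \(c : Eq Nat 8 8). refl Nat 1
type:
  Vec (Vec Nat 0) 2 -> Eq Nat 8 8 -> Eq Nat 1 1


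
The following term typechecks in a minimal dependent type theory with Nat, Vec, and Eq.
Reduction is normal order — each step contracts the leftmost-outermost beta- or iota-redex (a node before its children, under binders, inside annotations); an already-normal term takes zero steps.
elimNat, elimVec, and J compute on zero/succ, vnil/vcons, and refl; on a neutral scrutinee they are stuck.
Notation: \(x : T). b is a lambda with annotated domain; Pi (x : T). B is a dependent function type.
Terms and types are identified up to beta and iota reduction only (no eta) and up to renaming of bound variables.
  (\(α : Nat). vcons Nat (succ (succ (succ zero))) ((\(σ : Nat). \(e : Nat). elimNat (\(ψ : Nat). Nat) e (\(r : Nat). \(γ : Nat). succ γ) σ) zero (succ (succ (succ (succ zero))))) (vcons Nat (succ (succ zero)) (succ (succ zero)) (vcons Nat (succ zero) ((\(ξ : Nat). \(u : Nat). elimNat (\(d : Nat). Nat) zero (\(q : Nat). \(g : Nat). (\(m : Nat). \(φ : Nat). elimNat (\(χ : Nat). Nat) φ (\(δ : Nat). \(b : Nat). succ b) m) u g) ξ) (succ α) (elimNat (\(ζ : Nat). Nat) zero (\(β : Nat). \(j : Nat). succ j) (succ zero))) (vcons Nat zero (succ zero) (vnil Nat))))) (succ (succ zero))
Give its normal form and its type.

resulting normal form:
  vcons Nat (succ (succ (succ zero))) (succ (succ (succ (succ zero)))) (vcons Nat (succ (succ zero)) (succ (succ zero)) (vcons Nat (succ zero) (succ (succ (succ zero))) (vcons Nat zero (succ zero) (vnil Nat))))
the term's type:
  Vec Nat (succ (succ (succ (succ zero))))


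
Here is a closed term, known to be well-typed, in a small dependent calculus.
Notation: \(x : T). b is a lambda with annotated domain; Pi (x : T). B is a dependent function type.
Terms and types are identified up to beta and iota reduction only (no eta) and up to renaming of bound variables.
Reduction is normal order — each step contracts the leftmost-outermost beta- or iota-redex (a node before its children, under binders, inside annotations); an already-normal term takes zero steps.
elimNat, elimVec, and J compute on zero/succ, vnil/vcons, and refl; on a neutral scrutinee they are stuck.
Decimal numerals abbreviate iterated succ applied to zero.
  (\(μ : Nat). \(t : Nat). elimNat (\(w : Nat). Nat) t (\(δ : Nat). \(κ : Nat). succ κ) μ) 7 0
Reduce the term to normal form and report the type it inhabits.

normal form:
  7
type:
  Nat
observation: reduction starts at a beta-redex, and 24 normal-order steps reach the normal form.


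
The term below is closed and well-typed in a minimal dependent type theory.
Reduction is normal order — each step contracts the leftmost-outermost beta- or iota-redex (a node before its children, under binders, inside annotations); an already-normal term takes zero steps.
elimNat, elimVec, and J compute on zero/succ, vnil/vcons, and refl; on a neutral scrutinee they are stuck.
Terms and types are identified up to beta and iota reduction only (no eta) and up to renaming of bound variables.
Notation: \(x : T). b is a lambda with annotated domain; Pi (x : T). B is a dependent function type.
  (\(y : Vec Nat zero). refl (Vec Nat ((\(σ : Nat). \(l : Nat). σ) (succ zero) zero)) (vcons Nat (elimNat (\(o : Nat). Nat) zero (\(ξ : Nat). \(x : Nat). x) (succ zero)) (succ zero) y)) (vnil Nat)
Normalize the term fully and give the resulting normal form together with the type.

resulting normal form:
  refl (Vec Nat (succ zero)) (vcons Nat zero (succ zero) (vnil Nat))
the term's type:
  Eq (Vec Nat (succ zero)) (vcons Nat zero (succ zero) (vnil Nat)) (vcons Nat zero (succ zero) (vnil Nat))


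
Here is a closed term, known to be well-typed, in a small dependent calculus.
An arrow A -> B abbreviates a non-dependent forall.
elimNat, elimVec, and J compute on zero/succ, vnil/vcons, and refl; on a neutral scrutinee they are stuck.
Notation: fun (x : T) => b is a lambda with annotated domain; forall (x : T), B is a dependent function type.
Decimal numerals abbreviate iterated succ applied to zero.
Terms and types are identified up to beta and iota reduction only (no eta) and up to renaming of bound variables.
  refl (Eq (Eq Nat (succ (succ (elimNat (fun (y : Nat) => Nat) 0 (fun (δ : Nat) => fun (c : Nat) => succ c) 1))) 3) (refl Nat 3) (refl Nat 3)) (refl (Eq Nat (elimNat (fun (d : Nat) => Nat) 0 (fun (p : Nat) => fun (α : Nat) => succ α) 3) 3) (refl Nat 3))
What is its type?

inferred type:
  Eq (Eq (Eq Nat 3 3) (refl Nat 3) (refl Nat 3)) (refl (Eq Nat 3 3) (refl Nat 3)) (refl (Eq Nat 3 3) (refl Nat 3))


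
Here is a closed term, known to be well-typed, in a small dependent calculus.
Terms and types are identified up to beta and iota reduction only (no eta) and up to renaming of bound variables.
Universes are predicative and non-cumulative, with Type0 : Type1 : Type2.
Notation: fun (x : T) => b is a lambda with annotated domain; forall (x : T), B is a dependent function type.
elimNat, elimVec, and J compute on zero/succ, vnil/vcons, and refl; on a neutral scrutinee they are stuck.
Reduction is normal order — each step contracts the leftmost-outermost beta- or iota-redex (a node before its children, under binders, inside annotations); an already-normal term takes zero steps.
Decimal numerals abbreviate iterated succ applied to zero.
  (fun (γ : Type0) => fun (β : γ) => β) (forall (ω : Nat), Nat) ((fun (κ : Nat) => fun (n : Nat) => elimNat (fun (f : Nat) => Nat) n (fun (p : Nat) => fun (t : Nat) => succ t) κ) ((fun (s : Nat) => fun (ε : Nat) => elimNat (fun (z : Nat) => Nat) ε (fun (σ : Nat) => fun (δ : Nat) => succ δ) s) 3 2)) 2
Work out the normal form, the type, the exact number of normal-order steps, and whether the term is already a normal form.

normal form:
  7
the term's type:
  Nat
steps to reach normal form (normal order): 32
started in normal form: no
first contracted redex: a beta-redex


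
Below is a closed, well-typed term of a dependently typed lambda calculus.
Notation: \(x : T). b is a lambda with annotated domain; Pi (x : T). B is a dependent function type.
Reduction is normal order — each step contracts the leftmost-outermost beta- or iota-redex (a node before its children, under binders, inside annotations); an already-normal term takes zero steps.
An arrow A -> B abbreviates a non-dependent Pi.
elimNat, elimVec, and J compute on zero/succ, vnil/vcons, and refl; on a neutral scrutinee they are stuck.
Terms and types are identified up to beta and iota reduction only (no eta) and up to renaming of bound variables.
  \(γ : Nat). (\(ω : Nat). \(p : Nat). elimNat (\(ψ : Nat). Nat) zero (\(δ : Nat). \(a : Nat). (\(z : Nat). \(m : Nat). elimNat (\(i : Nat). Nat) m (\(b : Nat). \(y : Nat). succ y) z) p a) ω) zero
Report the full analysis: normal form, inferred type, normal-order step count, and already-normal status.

normal form:
  \(γ : Nat). \(ω : Nat). zero
inferred type:
  Nat -> Nat -> Nat
steps to reach normal form (normal order): 2
term was already normal: no
first redex: a beta-redex


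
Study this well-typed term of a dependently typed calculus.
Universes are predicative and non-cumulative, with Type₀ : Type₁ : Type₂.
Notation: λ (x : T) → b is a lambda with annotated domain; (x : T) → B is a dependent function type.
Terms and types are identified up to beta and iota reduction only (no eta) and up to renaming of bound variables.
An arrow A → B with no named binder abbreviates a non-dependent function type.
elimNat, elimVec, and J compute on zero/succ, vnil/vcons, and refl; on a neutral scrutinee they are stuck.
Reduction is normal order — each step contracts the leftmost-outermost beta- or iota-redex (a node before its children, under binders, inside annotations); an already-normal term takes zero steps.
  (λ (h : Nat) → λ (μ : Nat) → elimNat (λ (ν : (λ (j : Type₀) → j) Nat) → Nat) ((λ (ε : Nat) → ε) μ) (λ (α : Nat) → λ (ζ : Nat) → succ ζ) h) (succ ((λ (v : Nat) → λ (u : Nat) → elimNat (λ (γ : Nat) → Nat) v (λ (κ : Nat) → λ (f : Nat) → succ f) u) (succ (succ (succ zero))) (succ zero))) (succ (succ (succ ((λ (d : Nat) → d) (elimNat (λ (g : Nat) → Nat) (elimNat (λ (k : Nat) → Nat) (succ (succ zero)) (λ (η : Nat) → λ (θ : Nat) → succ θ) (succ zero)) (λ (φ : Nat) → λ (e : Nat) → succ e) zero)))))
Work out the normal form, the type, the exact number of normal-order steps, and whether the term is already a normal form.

normal form:
  succ (succ (succ (succ (succ (succ (succ (succ (succ (succ (succ zero))))))))))
inferred type:
  Nat
normal-order step count: 32
started in normal form: no
first contracted redex: a beta-redex


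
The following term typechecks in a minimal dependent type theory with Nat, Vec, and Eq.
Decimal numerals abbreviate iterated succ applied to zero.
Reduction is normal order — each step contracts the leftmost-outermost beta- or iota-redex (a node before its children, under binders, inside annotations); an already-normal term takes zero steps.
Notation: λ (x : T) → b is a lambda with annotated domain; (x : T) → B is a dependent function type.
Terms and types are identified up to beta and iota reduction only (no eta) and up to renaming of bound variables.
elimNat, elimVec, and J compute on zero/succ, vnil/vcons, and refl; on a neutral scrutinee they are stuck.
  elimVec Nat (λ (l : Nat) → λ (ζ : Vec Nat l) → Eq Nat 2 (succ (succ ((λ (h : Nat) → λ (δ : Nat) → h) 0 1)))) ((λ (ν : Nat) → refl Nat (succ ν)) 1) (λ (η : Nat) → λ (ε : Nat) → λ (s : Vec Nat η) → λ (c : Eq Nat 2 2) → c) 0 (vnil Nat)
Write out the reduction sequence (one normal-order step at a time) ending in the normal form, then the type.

reduction (normal order):
  elimVec Nat (λ (l : Nat) → λ (ζ : Vec Nat l) → Eq Nat 2 (succ (succ ((λ (h : Nat) → λ (δ : Nat) → h) 0 1)))) ((λ (ν : Nat) → refl Nat (succ ν)) 1) (λ (η : Nat) → λ (ε : Nat) → λ (s : Vec Nat η) → λ (c : Eq Nat 2 2) → c) 0 (vnil Nat)
  ~> (λ (l : Nat) → refl Nat (succ l)) 1
  ~> refl Nat 2
inferred type:
  Eq Nat 2 2


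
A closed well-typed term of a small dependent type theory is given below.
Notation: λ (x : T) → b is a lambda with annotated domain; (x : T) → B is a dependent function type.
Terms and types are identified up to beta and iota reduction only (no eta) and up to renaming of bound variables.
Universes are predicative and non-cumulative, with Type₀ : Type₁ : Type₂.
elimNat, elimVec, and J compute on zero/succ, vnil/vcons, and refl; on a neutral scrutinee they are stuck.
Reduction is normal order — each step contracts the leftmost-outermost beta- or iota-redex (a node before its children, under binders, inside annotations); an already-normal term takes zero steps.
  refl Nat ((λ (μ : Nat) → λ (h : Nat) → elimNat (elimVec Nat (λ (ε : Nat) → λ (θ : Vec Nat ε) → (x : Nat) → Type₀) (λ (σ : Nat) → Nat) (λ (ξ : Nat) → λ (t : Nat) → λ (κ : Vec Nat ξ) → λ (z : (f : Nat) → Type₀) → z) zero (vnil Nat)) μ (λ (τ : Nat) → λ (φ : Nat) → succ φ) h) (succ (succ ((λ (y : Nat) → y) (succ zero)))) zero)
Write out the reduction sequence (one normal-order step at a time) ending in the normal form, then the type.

normal-order reduction:
  refl Nat ((λ (μ : Nat) → λ (h : Nat) → elimNat (elimVec Nat (λ (ε : Nat) → λ (θ : Vec Nat ε) → (x : Nat) → Type₀) (λ (σ : Nat) → Nat) (λ (ξ : Nat) → λ (t : Nat) → λ (κ : Vec Nat ξ) → λ (z : (f : Nat) → Type₀) → z) zero (vnil Nat)) μ (λ (τ : Nat) → λ (φ : Nat) → succ φ) h) (succ (succ ((λ (y : Nat) → y) (succ zero)))) zero)
  ~> refl Nat ((λ (μ : Nat) → elimNat (elimVec Nat (λ (h : Nat) → λ (ε : Vec Nat h) → (θ : Nat) → Type₀) (λ (x : Nat) → Nat) (λ (σ : Nat) → λ (ξ : Nat) → λ (t : Vec Nat σ) → λ (κ : (z : Nat) → Type₀) → κ) zero (vnil Nat)) (succ (succ ((λ (f : Nat) → f) (succ zero)))) (λ (τ : Nat) → λ (φ : Nat) → succ φ) μ) zero)
  ~> refl Nat (elimNat (elimVec Nat (λ (μ : Nat) → λ (h : Vec Nat μ) → (ε : Nat) → Type₀) (λ (θ : Nat) → Nat) (λ (x : Nat) → λ (σ : Nat) → λ (ξ : Vec Nat x) → λ (t : (κ : Nat) → Type₀) → t) zero (vnil Nat)) (succ (succ ((λ (z : Nat) → z) (succ zero)))) (λ (f : Nat) → λ (τ : Nat) → succ τ) zero)
  ~> refl Nat (succ (succ ((λ (μ : Nat) → μ) (succ zero))))
  ~> refl Nat (succ (succ (succ zero)))
inferred type:
  Eq Nat (succ (succ (succ zero))) (succ (succ (succ zero)))
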